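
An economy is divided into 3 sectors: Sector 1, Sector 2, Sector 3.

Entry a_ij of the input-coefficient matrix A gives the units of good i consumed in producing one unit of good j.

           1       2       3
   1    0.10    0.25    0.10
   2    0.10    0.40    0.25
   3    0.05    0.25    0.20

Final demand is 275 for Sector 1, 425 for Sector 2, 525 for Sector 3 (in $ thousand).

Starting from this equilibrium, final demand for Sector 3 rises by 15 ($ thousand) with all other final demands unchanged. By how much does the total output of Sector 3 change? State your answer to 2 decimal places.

I − A =
  [   0.90    -0.25    -0.10]
  [  -0.10     0.60    -0.25]
  [  -0.05    -0.25     0.80]
Cofactors of I−A, C_ij = (−1)^(i+j)·(minor ij) (rows/columns in the sector order above):
  C_11 = (0.60)(0.80) − (-0.25)(-0.25) = 0.4175
  C_12 = −[(-0.10)(0.80) − (-0.25)(-0.05)] = 0.0925
  C_13 = (-0.10)(-0.25) − (0.60)(-0.05) = 0.0550
  C_21 = −[(-0.25)(0.80) − (-0.10)(-0.25)] = 0.2250
  C_22 = (0.90)(0.80) − (-0.10)(-0.05) = 0.7150
  C_23 = −[(0.90)(-0.25) − (-0.25)(-0.05)] = 0.2375
  C_31 = (-0.25)(-0.25) − (-0.10)(0.60) = 0.1225
  C_32 = −[(0.90)(-0.25) − (-0.10)(-0.10)] = 0.2350
  C_33 = (0.90)(0.60) − (-0.25)(-0.10) = 0.5150
det(I−A) = Σ_j (I−A)_1j·C_1j = (0.90)(0.4175) + (-0.25)(0.0925) + (-0.10)(0.0550) = 0.347125
adj(I−A) = Cᵀ =
  [ 0.4175   0.2250   0.1225]
  [ 0.0925   0.7150   0.2350]
  [ 0.0550   0.2375   0.5150]
(I − A)⁻¹ = adj(I−A) / det(I−A) ≈
  [   1.2027     0.6482     0.3529]
  [   0.2665     2.0598     0.6770]
  [   0.1584     0.6842     1.4836]
Δx = (I − A)⁻¹ Δd with Δd having +15 in the Sector 3 component and 0 elsewhere.
So Δx_3 = L_33 · (+15), where L_33 = adj(I−A)_33 / det(I−A) = 0.5150 / 0.347125.
Δx_3 = 0.5150 × (+15) / 0.347125 = 7.725 / 0.347125 ≈ 22.25.

Δx_3 = 22.25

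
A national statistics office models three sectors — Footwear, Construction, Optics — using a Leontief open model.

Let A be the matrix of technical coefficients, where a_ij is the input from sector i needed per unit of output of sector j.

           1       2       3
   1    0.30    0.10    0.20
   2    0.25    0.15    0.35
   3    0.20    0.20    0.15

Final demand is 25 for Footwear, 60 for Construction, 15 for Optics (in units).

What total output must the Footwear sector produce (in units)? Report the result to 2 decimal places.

x_1 = 69.93

I − A =
  [   0.70    -0.10    -0.20]
  [  -0.25     0.85    -0.35]
  [  -0.20    -0.20     0.85]
Cofactors of I−A, C_ij = (−1)^(i+j)·(minor ij) (rows/columns in the sector order above):
  C_11 = (0.85)(0.85) − (-0.35)(-0.20) = 0.6525
  C_12 = −[(-0.25)(0.85) − (-0.35)(-0.20)] = 0.2825
  C_13 = (-0.25)(-0.20) − (0.85)(-0.20) = 0.2200
  C_21 = −[(-0.10)(0.85) − (-0.20)(-0.20)] = 0.1250
  C_22 = (0.70)(0.85) − (-0.20)(-0.20) = 0.5550
  C_23 = −[(0.70)(-0.20) − (-0.10)(-0.20)] = 0.1600
  C_31 = (-0.10)(-0.35) − (-0.20)(0.85) = 0.2050
  C_32 = −[(0.70)(-0.35) − (-0.20)(-0.25)] = 0.2950
  C_33 = (0.70)(0.85) − (-0.10)(-0.25) = 0.5700
det(I−A) = Σ_j (I−A)_1j·C_1j = (0.70)(0.6525) + (-0.10)(0.2825) + (-0.20)(0.2200) = 0.3845
adj(I−A) = Cᵀ =
  [ 0.6525   0.1250   0.2050]
  [ 0.2825   0.5550   0.2950]
  [ 0.2200   0.1600   0.5700]
(I − A)⁻¹ = adj(I−A) / det(I−A) ≈
  [   1.6970     0.3251     0.5332]
  [   0.7347     1.4434     0.7672]
  [   0.5722     0.4161     1.4824]
x = (I − A)⁻¹ d = adj(I−A)·d / det(I−A), with det(I−A) = 0.3845:
  x_1 = (0.6525·25 + 0.1250·60 + 0.2050·15) / 0.3845 = 26.8875 / 0.3845 ≈ 69.93
  x_2 = (0.2825·25 + 0.5550·60 + 0.2950·15) / 0.3845 = 44.7875 / 0.3845 ≈ 116.48
  x_3 = (0.2200·25 + 0.1600·60 + 0.5700·15) / 0.3845 = 23.65 / 0.3845 ≈ 61.51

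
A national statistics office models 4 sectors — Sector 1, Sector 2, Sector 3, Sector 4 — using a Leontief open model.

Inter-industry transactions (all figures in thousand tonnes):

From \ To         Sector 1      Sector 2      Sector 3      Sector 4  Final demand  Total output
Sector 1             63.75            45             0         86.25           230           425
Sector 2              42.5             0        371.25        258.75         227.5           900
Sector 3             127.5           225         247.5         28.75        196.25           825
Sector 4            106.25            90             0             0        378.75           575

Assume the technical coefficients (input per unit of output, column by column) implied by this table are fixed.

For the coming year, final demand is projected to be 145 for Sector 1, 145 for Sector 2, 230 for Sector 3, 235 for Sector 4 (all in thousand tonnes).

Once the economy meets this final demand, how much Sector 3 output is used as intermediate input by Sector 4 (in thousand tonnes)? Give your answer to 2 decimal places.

z_34 = 18.46

Technical coefficients a_ij = z_ij / X_j:
  a_11 = 63.75/425 = 0.15, a_21 = 42.5/425 = 0.10, a_31 = 127.5/425 = 0.30, a_41 = 106.25/425 = 0.25
  a_12 = 45/900 = 0.05, a_22 = 0/900 = 0.00, a_32 = 225/900 = 0.25, a_42 = 90/900 = 0.10
  a_13 = 0/825 = 0.00, a_23 = 371.25/825 = 0.45, a_33 = 247.5/825 = 0.30, a_43 = 0/825 = 0.00
  a_14 = 86.25/575 = 0.15, a_24 = 258.75/575 = 0.45, a_34 = 28.75/575 = 0.05, a_44 = 0/575 = 0.00
I − A =
  [   0.85    -0.05     0.00    -0.15]
  [  -0.10     1.00    -0.45    -0.45]
  [  -0.30    -0.25     0.70    -0.05]
  [  -0.25    -0.10     0.00     1.00]
Compute the cofactors C_ij = (−1)^(i+j)·(3×3 minor ij) of I−A; the adjugate is their transpose:
adj(I−A) = Cᵀ =
  [ 0.553750   0.045500   0.029250   0.105000]
  [ 0.289375   0.568750   0.365625   0.317625]
  [ 0.352625   0.227500   0.762125   0.193375]
  [ 0.167375   0.068250   0.043875   0.489125]
det(I−A) = Σ_j (I−A)_1j·C_1j = (0.85)(0.553750) + (-0.05)(0.289375) + (0.00)(0.352625) + (-0.15)(0.167375) = 0.4311125
(I − A)⁻¹ = adj(I−A) / det(I−A) ≈
  [   1.2845     0.1055     0.0678     0.2436]
  [   0.6712     1.3193     0.8481     0.7368]
  [   0.8179     0.5277     1.7678     0.4485]
  [   0.3882     0.1583     0.1018     1.1346]
First solve x = (I − A)⁻¹ d = adj(I−A)·d / det(I−A); in particular x_4 = (0.167375·145 + 0.068250·145 + 0.043875·230 + 0.489125·235) / 0.4311125 = 159.20125 / 0.4311125 ≈ 369.2801.
Intermediate flow from 3 to 4: z_34 = a_34 · x_4 = 0.05 × 159.20125 / 0.4311125 = 7.9600625 / 0.4311125 ≈ 18.46.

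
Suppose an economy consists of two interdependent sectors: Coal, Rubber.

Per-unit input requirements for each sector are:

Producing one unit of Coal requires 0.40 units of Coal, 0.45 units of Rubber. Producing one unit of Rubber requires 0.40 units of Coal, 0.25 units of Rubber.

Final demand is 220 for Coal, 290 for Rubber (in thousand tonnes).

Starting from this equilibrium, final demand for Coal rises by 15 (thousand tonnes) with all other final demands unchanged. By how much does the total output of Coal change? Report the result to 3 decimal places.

I − A =
  [   0.60    -0.40]
  [  -0.45     0.75]
det(I−A) = (0.60)(0.75) − (-0.40)(-0.45) = 0.2700
adj(I−A) = [[0.75, 0.40], [0.45, 0.60]]
(I − A)⁻¹ = adj(I−A) / det(I−A) ≈
  [   2.7778     1.4815]
  [   1.6667     2.2222]
Δx = (I − A)⁻¹ Δd with Δd having +15 in the Coal component and 0 elsewhere.
So Δx_C = L_CC · (+15), where L_CC = adj(I−A)_CC / det(I−A) = 0.75 / 0.2700.
Δx_C = 0.75 × (+15) / 0.2700 = 11.25 / 0.2700 ≈ 41.667.

Δx_C = 41.667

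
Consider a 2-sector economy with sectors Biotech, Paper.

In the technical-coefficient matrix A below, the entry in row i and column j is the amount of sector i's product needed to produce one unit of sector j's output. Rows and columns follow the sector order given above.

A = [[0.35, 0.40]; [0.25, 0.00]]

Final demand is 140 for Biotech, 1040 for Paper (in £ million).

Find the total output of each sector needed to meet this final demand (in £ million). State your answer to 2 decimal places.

x_1 = 1010.91, x_2 = 1292.73

I − A =
  [   0.65    -0.40]
  [  -0.25     1.00]
det(I−A) = (0.65)(1.00) − (-0.40)(-0.25) = 0.5500
adj(I−A) = [[1.00, 0.40], [0.25, 0.65]]
(I − A)⁻¹ = adj(I−A) / det(I−A) ≈
  [   1.8182     0.7273]
  [   0.4545     1.1818]
x = (I − A)⁻¹ d = adj(I−A)·d / det(I−A), with det(I−A) = 0.5500:
  x_1 = (1.00·140 + 0.40·1040) / 0.5500 = 556.00 / 0.5500 ≈ 1010.91
  x_2 = (0.25·140 + 0.65·1040) / 0.5500 = 711.00 / 0.5500 ≈ 1292.73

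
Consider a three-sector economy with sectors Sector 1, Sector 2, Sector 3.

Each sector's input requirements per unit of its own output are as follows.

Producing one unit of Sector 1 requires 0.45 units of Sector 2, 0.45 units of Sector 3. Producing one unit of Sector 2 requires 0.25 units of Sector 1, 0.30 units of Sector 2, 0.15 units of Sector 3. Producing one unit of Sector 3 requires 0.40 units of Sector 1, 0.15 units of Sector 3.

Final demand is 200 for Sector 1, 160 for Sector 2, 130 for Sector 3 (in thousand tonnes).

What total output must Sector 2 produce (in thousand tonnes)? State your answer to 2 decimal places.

x_2 = 597.91

I − A =
  [   1.00    -0.25    -0.40]
  [  -0.45     0.70     0.00]
  [  -0.45    -0.15     0.85]
Cofactors of I−A, C_ij = (−1)^(i+j)·(minor ij) (rows/columns in the sector order above):
  C_11 = (0.70)(0.85) − (0.00)(-0.15) = 0.5950
  C_12 = −[(-0.45)(0.85) − (0.00)(-0.45)] = 0.3825
  C_13 = (-0.45)(-0.15) − (0.70)(-0.45) = 0.3825
  C_21 = −[(-0.25)(0.85) − (-0.40)(-0.15)] = 0.2725
  C_22 = (1.00)(0.85) − (-0.40)(-0.45) = 0.6700
  C_23 = −[(1.00)(-0.15) − (-0.25)(-0.45)] = 0.2625
  C_31 = (-0.25)(0.00) − (-0.40)(0.70) = 0.2800
  C_32 = −[(1.00)(0.00) − (-0.40)(-0.45)] = 0.1800
  C_33 = (1.00)(0.70) − (-0.25)(-0.45) = 0.5875
det(I−A) = Σ_j (I−A)_1j·C_1j = (1.00)(0.5950) + (-0.25)(0.3825) + (-0.40)(0.3825) = 0.346375
adj(I−A) = Cᵀ =
  [ 0.5950   0.2725   0.2800]
  [ 0.3825   0.6700   0.1800]
  [ 0.3825   0.2625   0.5875]
(I − A)⁻¹ = adj(I−A) / det(I−A) ≈
  [   1.7178     0.7867     0.8084]
  [   1.1043     1.9343     0.5197]
  [   1.1043     0.7578     1.6961]
x = (I − A)⁻¹ d = adj(I−A)·d / det(I−A), with det(I−A) = 0.346375:
  x_1 = (0.5950·200 + 0.2725·160 + 0.2800·130) / 0.346375 = 199.00 / 0.346375 ≈ 574.52
  x_2 = (0.3825·200 + 0.6700·160 + 0.1800·130) / 0.346375 = 207.10 / 0.346375 ≈ 597.91
  x_3 = (0.3825·200 + 0.2625·160 + 0.5875·130) / 0.346375 = 194.875 / 0.346375 ≈ 562.61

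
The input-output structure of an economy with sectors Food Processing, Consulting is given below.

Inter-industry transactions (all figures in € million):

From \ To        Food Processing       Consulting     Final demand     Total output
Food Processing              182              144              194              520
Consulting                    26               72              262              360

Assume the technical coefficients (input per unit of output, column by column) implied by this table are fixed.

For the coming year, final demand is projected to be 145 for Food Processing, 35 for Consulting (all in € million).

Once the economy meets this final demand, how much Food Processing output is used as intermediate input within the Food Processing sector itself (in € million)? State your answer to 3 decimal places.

Technical coefficients a_ij = z_ij / X_j:
  a_FF = 182/520 = 0.35, a_CF = 26/520 = 0.05
  a_FC = 144/360 = 0.40, a_CC = 72/360 = 0.20
I − A =
  [   0.65    -0.40]
  [  -0.05     0.80]
det(I−A) = (0.65)(0.80) − (-0.40)(-0.05) = 0.5000
adj(I−A) = [[0.80, 0.40], [0.05, 0.65]]
(I − A)⁻¹ = adj(I−A) / det(I−A) ≈
  [   1.6000     0.8000]
  [   0.1000     1.3000]
First solve x = (I − A)⁻¹ d = adj(I−A)·d / det(I−A); in particular x_F = (0.80·145 + 0.40·35) / 0.5000 = 130.00 / 0.5000 = 260.00000.
Intermediate flow from F to F: z_FF = a_FF · x_F = 0.35 × 130.00 / 0.5000 = 45.50 / 0.5000 = 91.000.

z_FF = 91.000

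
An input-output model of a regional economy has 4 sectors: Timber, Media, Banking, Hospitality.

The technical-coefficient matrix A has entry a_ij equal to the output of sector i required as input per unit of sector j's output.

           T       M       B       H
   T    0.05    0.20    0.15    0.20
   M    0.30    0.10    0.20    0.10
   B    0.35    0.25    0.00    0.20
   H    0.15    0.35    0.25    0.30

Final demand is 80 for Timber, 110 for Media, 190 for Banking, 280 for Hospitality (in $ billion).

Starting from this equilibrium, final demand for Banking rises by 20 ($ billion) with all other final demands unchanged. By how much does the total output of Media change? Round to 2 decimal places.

I − A =
  [   0.95    -0.20    -0.15    -0.20]
  [  -0.30     0.90    -0.20    -0.10]
  [  -0.35    -0.25     1.00    -0.20]
  [  -0.15    -0.35    -0.25     0.70]
Compute the cofactors C_ij = (−1)^(i+j)·(3×3 minor ij) of I−A; the adjugate is their transpose:
adj(I−A) = Cᵀ =
  [ 0.494750   0.249250   0.181250   0.228750]
  [ 0.273750   0.528750   0.199500   0.210750]
  [ 0.312500   0.304750   0.472250   0.267750]
  [ 0.354500   0.426625   0.307250   0.675000]
det(I−A) = Σ_j (I−A)_1j·C_1j = (0.95)(0.494750) + (-0.20)(0.273750) + (-0.15)(0.312500) + (-0.20)(0.354500) = 0.2974875
(I − A)⁻¹ = adj(I−A) / det(I−A) ≈
  [   1.6631     0.8379     0.6093     0.7689]
  [   0.9202     1.7774     0.6706     0.7084]
  [   1.0505     1.0244     1.5875     0.9000]
  [   1.1916     1.4341     1.0328     2.2690]
Δx = (I − A)⁻¹ Δd with Δd having +20 in the Banking component and 0 elsewhere.
So Δx_M = L_MB · (+20), where L_MB = adj(I−A)_MB / det(I−A) = 0.199500 / 0.2974875.
Δx_M = 0.199500 × (+20) / 0.2974875 = 3.99 / 0.2974875 ≈ 13.41.

Δx_M = 13.41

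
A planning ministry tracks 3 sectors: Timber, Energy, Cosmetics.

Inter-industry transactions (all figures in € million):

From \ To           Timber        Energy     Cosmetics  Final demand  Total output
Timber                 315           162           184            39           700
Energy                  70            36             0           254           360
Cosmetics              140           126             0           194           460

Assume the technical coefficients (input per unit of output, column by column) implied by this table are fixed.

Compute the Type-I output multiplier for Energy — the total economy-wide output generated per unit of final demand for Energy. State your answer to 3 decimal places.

m_E = 3.688

Technical coefficients a_ij = z_ij / X_j:
  a_TT = 315/700 = 0.45, a_ET = 70/700 = 0.10, a_CT = 140/700 = 0.20
  a_TE = 162/360 = 0.45, a_EE = 36/360 = 0.10, a_CE = 126/360 = 0.35
  a_TC = 184/460 = 0.40, a_EC = 0/460 = 0.00, a_CC = 0/460 = 0.00
I − A =
  [   0.55    -0.45    -0.40]
  [  -0.10     0.90     0.00]
  [  -0.20    -0.35     1.00]
Cofactors of I−A, C_ij = (−1)^(i+j)·(minor ij) (rows/columns in the sector order above):
  C_11 = (0.90)(1.00) − (0.00)(-0.35) = 0.9000
  C_12 = −[(-0.10)(1.00) − (0.00)(-0.20)] = 0.1000
  C_13 = (-0.10)(-0.35) − (0.90)(-0.20) = 0.2150
  C_21 = −[(-0.45)(1.00) − (-0.40)(-0.35)] = 0.5900
  C_22 = (0.55)(1.00) − (-0.40)(-0.20) = 0.4700
  C_23 = −[(0.55)(-0.35) − (-0.45)(-0.20)] = 0.2825
  C_31 = (-0.45)(0.00) − (-0.40)(0.90) = 0.3600
  C_32 = −[(0.55)(0.00) − (-0.40)(-0.10)] = 0.0400
  C_33 = (0.55)(0.90) − (-0.45)(-0.10) = 0.4500
det(I−A) = Σ_j (I−A)_1j·C_1j = (0.55)(0.9000) + (-0.45)(0.1000) + (-0.40)(0.2150) = 0.3640
adj(I−A) = Cᵀ =
  [ 0.9000   0.5900   0.3600]
  [ 0.1000   0.4700   0.0400]
  [ 0.2150   0.2825   0.4500]
(I − A)⁻¹ = adj(I−A) / det(I−A) ≈
  [   2.4725     1.6209     0.9890]
  [   0.2747     1.2912     0.1099]
  [   0.5907     0.7761     1.2363]
The output multiplier for sector j is the column-j sum of the Leontief inverse (I − A)⁻¹ = adj(I−A) / det(I−A).
Column E of adj(I−A): (0.5900, 0.4700, 0.2825); det(I−A) = 0.3640.
m_E = (0.5900 + 0.4700 + 0.2825) / 0.3640 = 1.3425 / 0.3640 ≈ 3.688.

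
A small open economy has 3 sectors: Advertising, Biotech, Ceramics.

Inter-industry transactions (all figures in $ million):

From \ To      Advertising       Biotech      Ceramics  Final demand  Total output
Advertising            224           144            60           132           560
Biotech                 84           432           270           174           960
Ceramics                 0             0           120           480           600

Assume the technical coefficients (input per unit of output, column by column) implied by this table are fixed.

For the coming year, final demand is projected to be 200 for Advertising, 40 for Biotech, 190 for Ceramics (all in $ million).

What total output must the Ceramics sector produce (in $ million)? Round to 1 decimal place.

x_C = 237.5

Technical coefficients a_ij = z_ij / X_j:
  a_AA = 224/560 = 0.40, a_BA = 84/560 = 0.15, a_CA = 0/560 = 0.00
  a_AB = 144/960 = 0.15, a_BB = 432/960 = 0.45, a_CB = 0/960 = 0.00
  a_AC = 60/600 = 0.10, a_BC = 270/600 = 0.45, a_CC = 120/600 = 0.20
I − A =
  [   0.60    -0.15    -0.10]
  [  -0.15     0.55    -0.45]
  [   0.00     0.00     0.80]
Cofactors of I−A, C_ij = (−1)^(i+j)·(minor ij) (rows/columns in the sector order above):
  C_11 = (0.55)(0.80) − (-0.45)(0.00) = 0.4400
  C_12 = −[(-0.15)(0.80) − (-0.45)(0.00)] = 0.1200
  C_13 = (-0.15)(0.00) − (0.55)(0.00) = 0.0000
  C_21 = −[(-0.15)(0.80) − (-0.10)(0.00)] = 0.1200
  C_22 = (0.60)(0.80) − (-0.10)(0.00) = 0.4800
  C_23 = −[(0.60)(0.00) − (-0.15)(0.00)] = 0.0000
  C_31 = (-0.15)(-0.45) − (-0.10)(0.55) = 0.1225
  C_32 = −[(0.60)(-0.45) − (-0.10)(-0.15)] = 0.2850
  C_33 = (0.60)(0.55) − (-0.15)(-0.15) = 0.3075
det(I−A) = Σ_j (I−A)_1j·C_1j = (0.60)(0.4400) + (-0.15)(0.1200) + (-0.10)(0.0000) = 0.2460
adj(I−A) = Cᵀ =
  [ 0.4400   0.1200   0.1225]
  [ 0.1200   0.4800   0.2850]
  [ 0.0000   0.0000   0.3075]
(I − A)⁻¹ = adj(I−A) / det(I−A) ≈
  [   1.7886     0.4878     0.4980]
  [   0.4878     1.9512     1.1585]
  [   0.0000     0.0000     1.2500]
x = (I − A)⁻¹ d = adj(I−A)·d / det(I−A), with det(I−A) = 0.2460:
  x_A = (0.4400·200 + 0.1200·40 + 0.1225·190) / 0.2460 = 116.075 / 0.2460 ≈ 471.8
  x_B = (0.1200·200 + 0.4800·40 + 0.2850·190) / 0.2460 = 97.35 / 0.2460 ≈ 395.7
  x_C = (0.0000·200 + 0.0000·40 + 0.3075·190) / 0.2460 = 58.425 / 0.2460 = 237.5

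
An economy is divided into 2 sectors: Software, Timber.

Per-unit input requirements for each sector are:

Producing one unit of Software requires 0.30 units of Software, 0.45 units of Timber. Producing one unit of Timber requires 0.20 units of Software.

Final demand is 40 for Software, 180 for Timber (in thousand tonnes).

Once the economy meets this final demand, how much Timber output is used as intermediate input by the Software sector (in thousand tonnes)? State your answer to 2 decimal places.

z_21 = 56.07

I − A =
  [   0.70    -0.20]
  [  -0.45     1.00]
det(I−A) = (0.70)(1.00) − (-0.20)(-0.45) = 0.6100
adj(I−A) = [[1.00, 0.20], [0.45, 0.70]]
(I − A)⁻¹ = adj(I−A) / det(I−A) ≈
  [   1.6393     0.3279]
  [   0.7377     1.1475]
First solve x = (I − A)⁻¹ d = adj(I−A)·d / det(I−A); in particular x_1 = (1.00·40 + 0.20·180) / 0.6100 = 76.00 / 0.6100 ≈ 124.5902.
Intermediate flow from 2 to 1: z_21 = a_21 · x_1 = 0.45 × 76.00 / 0.6100 = 34.20 / 0.6100 ≈ 56.07.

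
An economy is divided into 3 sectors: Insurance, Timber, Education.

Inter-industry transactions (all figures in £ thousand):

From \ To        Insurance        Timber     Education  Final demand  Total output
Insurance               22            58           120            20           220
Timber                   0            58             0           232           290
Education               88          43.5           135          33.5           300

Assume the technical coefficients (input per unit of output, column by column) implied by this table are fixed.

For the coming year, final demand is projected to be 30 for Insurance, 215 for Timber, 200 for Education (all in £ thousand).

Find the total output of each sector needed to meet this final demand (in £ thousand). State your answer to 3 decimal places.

Technical coefficients a_ij = z_ij / X_j:
  a_11 = 22/220 = 0.10, a_21 = 0/220 = 0.00, a_31 = 88/220 = 0.40
  a_12 = 58/290 = 0.20, a_22 = 58/290 = 0.20, a_32 = 43.5/290 = 0.15
  a_13 = 120/300 = 0.40, a_23 = 0/300 = 0.00, a_33 = 135/300 = 0.45
I − A =
  [   0.90    -0.20    -0.40]
  [   0.00     0.80     0.00]
  [  -0.40    -0.15     0.55]
Cofactors of I−A, C_ij = (−1)^(i+j)·(minor ij) (rows/columns in the sector order above):
  C_11 = (0.80)(0.55) − (0.00)(-0.15) = 0.4400
  C_12 = −[(0.00)(0.55) − (0.00)(-0.40)] = 0.0000
  C_13 = (0.00)(-0.15) − (0.80)(-0.40) = 0.3200
  C_21 = −[(-0.20)(0.55) − (-0.40)(-0.15)] = 0.1700
  C_22 = (0.90)(0.55) − (-0.40)(-0.40) = 0.3350
  C_23 = −[(0.90)(-0.15) − (-0.20)(-0.40)] = 0.2150
  C_31 = (-0.20)(0.00) − (-0.40)(0.80) = 0.3200
  C_32 = −[(0.90)(0.00) − (-0.40)(0.00)] = 0.0000
  C_33 = (0.90)(0.80) − (-0.20)(0.00) = 0.7200
det(I−A) = Σ_j (I−A)_1j·C_1j = (0.90)(0.4400) + (-0.20)(0.0000) + (-0.40)(0.3200) = 0.2680
adj(I−A) = Cᵀ =
  [ 0.4400   0.1700   0.3200]
  [ 0.0000   0.3350   0.0000]
  [ 0.3200   0.2150   0.7200]
(I − A)⁻¹ = adj(I−A) / det(I−A) ≈
  [   1.6418     0.6343     1.1940]
  [   0.0000     1.2500     0.0000]
  [   1.1940     0.8022     2.6866]
x = (I − A)⁻¹ d = adj(I−A)·d / det(I−A), with det(I−A) = 0.2680:
  x_1 = (0.4400·30 + 0.1700·215 + 0.3200·200) / 0.2680 = 113.75 / 0.2680 ≈ 424.440
  x_2 = (0.0000·30 + 0.3350·215 + 0.0000·200) / 0.2680 = 72.025 / 0.2680 = 268.750
  x_3 = (0.3200·30 + 0.2150·215 + 0.7200·200) / 0.2680 = 199.825 / 0.2680 ≈ 745.616

x_1 = 424.440, x_2 = 268.750, x_3 = 745.616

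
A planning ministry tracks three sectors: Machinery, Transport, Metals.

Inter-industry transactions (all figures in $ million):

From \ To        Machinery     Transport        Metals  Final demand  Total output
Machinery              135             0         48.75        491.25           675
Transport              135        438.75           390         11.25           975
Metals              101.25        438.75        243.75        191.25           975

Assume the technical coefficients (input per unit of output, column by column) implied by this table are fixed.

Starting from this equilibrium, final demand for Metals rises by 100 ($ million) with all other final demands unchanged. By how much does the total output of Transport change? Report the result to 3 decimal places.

Δx_2 = 186.047

Technical coefficients a_ij = z_ij / X_j:
  a_11 = 135/675 = 0.20, a_21 = 135/675 = 0.20, a_31 = 101.25/675 = 0.15
  a_12 = 0/975 = 0.00, a_22 = 438.75/975 = 0.45, a_32 = 438.75/975 = 0.45
  a_13 = 48.75/975 = 0.05, a_23 = 390/975 = 0.40, a_33 = 243.75/975 = 0.25
I − A =
  [   0.80     0.00    -0.05]
  [  -0.20     0.55    -0.40]
  [  -0.15    -0.45     0.75]
Cofactors of I−A, C_ij = (−1)^(i+j)·(minor ij) (rows/columns in the sector order above):
  C_11 = (0.55)(0.75) − (-0.40)(-0.45) = 0.2325
  C_12 = −[(-0.20)(0.75) − (-0.40)(-0.15)] = 0.2100
  C_13 = (-0.20)(-0.45) − (0.55)(-0.15) = 0.1725
  C_21 = −[(0.00)(0.75) − (-0.05)(-0.45)] = 0.0225
  C_22 = (0.80)(0.75) − (-0.05)(-0.15) = 0.5925
  C_23 = −[(0.80)(-0.45) − (0.00)(-0.15)] = 0.3600
  C_31 = (0.00)(-0.40) − (-0.05)(0.55) = 0.0275
  C_32 = −[(0.80)(-0.40) − (-0.05)(-0.20)] = 0.3300
  C_33 = (0.80)(0.55) − (0.00)(-0.20) = 0.4400
det(I−A) = Σ_j (I−A)_1j·C_1j = (0.80)(0.2325) + (0.00)(0.2100) + (-0.05)(0.1725) = 0.177375
adj(I−A) = Cᵀ =
  [ 0.2325   0.0225   0.0275]
  [ 0.2100   0.5925   0.3300]
  [ 0.1725   0.3600   0.4400]
(I − A)⁻¹ = adj(I−A) / det(I−A) ≈
  [   1.3108     0.1268     0.1550]
  [   1.1839     3.3404     1.8605]
  [   0.9725     2.0296     2.4806]
Δx = (I − A)⁻¹ Δd with Δd having +100 in the Metals component and 0 elsewhere.
So Δx_2 = L_23 · (+100), where L_23 = adj(I−A)_23 / det(I−A) = 0.3300 / 0.177375.
Δx_2 = 0.3300 × (+100) / 0.177375 = 33.00 / 0.177375 ≈ 186.047.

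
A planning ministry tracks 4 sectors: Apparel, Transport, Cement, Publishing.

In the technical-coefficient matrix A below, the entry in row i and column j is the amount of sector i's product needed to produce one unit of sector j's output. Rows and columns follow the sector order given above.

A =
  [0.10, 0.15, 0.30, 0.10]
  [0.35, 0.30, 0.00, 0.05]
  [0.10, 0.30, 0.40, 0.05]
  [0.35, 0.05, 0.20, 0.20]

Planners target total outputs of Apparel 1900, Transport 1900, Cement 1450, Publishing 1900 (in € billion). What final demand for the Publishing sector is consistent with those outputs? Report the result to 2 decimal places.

I − A =
  [   0.90    -0.15    -0.30    -0.10]
  [  -0.35     0.70     0.00    -0.05]
  [  -0.10    -0.30     0.60    -0.05]
  [  -0.35    -0.05    -0.20     0.80]
d = (I − A) x:
  d_1 = (+0.90)·1900 + (-0.15)·1900 + (-0.30)·1450 + (-0.10)·1900 = 800.00
  d_2 = (-0.35)·1900 + (+0.70)·1900 + (+0.00)·1450 + (-0.05)·1900 = 570.00
  d_3 = (-0.10)·1900 + (-0.30)·1900 + (+0.60)·1450 + (-0.05)·1900 = 15.00
  d_4 = (-0.35)·1900 + (-0.05)·1900 + (-0.20)·1450 + (+0.80)·1900 = 470.00

d_4 = 470.00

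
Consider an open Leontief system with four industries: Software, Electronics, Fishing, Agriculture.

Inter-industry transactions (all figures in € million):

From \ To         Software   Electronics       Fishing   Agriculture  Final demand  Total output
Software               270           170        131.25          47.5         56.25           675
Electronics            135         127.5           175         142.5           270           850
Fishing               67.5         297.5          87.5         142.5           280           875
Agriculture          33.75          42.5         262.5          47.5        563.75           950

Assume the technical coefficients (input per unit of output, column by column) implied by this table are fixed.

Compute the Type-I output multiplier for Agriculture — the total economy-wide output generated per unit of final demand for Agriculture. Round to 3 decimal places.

m_A = 2.304

Technical coefficients a_ij = z_ij / X_j:
  a_SS = 270/675 = 0.40, a_ES = 135/675 = 0.20, a_FS = 67.5/675 = 0.10, a_AS = 33.75/675 = 0.05
  a_SE = 170/850 = 0.20, a_EE = 127.5/850 = 0.15, a_FE = 297.5/850 = 0.35, a_AE = 42.5/850 = 0.05
  a_SF = 131.25/875 = 0.15, a_EF = 175/875 = 0.20, a_FF = 87.5/875 = 0.10, a_AF = 262.5/875 = 0.30
  a_SA = 47.5/950 = 0.05, a_EA = 142.5/950 = 0.15, a_FA = 142.5/950 = 0.15, a_AA = 47.5/950 = 0.05
I − A =
  [   0.60    -0.20    -0.15    -0.05]
  [  -0.20     0.85    -0.20    -0.15]
  [  -0.10    -0.35     0.90    -0.15]
  [  -0.05    -0.05    -0.30     0.95]
Compute the cofactors C_ij = (−1)^(i+j)·(3×3 minor ij) of I−A; the adjugate is their transpose:
adj(I−A) = Cᵀ =
  [ 0.598000   0.220500   0.180250   0.094750]
  [ 0.193750   0.466875   0.173125   0.111250]
  [ 0.157000   0.223875   0.437875   0.112750]
  [ 0.091250   0.106875   0.156875   0.353750]
det(I−A) = Σ_j (I−A)_1j·C_1j = (0.60)(0.598000) + (-0.20)(0.193750) + (-0.15)(0.157000) + (-0.05)(0.091250) = 0.2919375
(I − A)⁻¹ = adj(I−A) / det(I−A) ≈
  [   2.0484     0.7553     0.6174     0.3246]
  [   0.6637     1.5992     0.5930     0.3811]
  [   0.5378     0.7669     1.4999     0.3862]
  [   0.3126     0.3661     0.5374     1.2117]
The output multiplier for sector j is the column-j sum of the Leontief inverse (I − A)⁻¹ = adj(I−A) / det(I−A).
Column A of adj(I−A): (0.094750, 0.111250, 0.112750, 0.353750); det(I−A) = 0.2919375.
m_A = (0.094750 + 0.111250 + 0.112750 + 0.353750) / 0.2919375 = 0.6725 / 0.2919375 ≈ 2.304.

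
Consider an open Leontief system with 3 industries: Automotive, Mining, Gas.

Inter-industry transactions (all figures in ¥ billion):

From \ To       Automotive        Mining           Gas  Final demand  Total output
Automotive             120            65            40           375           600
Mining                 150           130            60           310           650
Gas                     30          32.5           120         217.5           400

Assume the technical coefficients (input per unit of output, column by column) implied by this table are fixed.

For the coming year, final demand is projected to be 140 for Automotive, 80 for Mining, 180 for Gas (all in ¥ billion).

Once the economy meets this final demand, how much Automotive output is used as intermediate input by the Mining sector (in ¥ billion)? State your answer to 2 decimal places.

Technical coefficients a_ij = z_ij / X_j:
  a_AA = 120/600 = 0.20, a_MA = 150/600 = 0.25, a_GA = 30/600 = 0.05
  a_AM = 65/650 = 0.10, a_MM = 130/650 = 0.20, a_GM = 32.5/650 = 0.05
  a_AG = 40/400 = 0.10, a_MG = 60/400 = 0.15, a_GG = 120/400 = 0.30
I − A =
  [   0.80    -0.10    -0.10]
  [  -0.25     0.80    -0.15]
  [  -0.05    -0.05     0.70]
Cofactors of I−A, C_ij = (−1)^(i+j)·(minor ij) (rows/columns in the sector order above):
  C_11 = (0.80)(0.70) − (-0.15)(-0.05) = 0.5525
  C_12 = −[(-0.25)(0.70) − (-0.15)(-0.05)] = 0.1825
  C_13 = (-0.25)(-0.05) − (0.80)(-0.05) = 0.0525
  C_21 = −[(-0.10)(0.70) − (-0.10)(-0.05)] = 0.0750
  C_22 = (0.80)(0.70) − (-0.10)(-0.05) = 0.5550
  C_23 = −[(0.80)(-0.05) − (-0.10)(-0.05)] = 0.0450
  C_31 = (-0.10)(-0.15) − (-0.10)(0.80) = 0.0950
  C_32 = −[(0.80)(-0.15) − (-0.10)(-0.25)] = 0.1450
  C_33 = (0.80)(0.80) − (-0.10)(-0.25) = 0.6150
det(I−A) = Σ_j (I−A)_1j·C_1j = (0.80)(0.5525) + (-0.10)(0.1825) + (-0.10)(0.0525) = 0.4185
adj(I−A) = Cᵀ =
  [ 0.5525   0.0750   0.0950]
  [ 0.1825   0.5550   0.1450]
  [ 0.0525   0.0450   0.6150]
(I − A)⁻¹ = adj(I−A) / det(I−A) ≈
  [   1.3202     0.1792     0.2270]
  [   0.4361     1.3262     0.3465]
  [   0.1254     0.1075     1.4695]
First solve x = (I − A)⁻¹ d = adj(I−A)·d / det(I−A); in particular x_M = (0.1825·140 + 0.5550·80 + 0.1450·180) / 0.4185 = 96.05 / 0.4185 ≈ 229.5102.
Intermediate flow from A to M: z_AM = a_AM · x_M = 0.10 × 96.05 / 0.4185 = 9.605 / 0.4185 ≈ 22.95.

z_AM = 22.95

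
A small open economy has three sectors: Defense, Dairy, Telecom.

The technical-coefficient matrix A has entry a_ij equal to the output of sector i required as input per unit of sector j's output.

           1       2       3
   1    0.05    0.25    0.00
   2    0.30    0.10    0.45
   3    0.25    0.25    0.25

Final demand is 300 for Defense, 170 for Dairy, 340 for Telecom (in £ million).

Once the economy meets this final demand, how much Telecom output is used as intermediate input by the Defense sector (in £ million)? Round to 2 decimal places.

I − A =
  [   0.95    -0.25     0.00]
  [  -0.30     0.90    -0.45]
  [  -0.25    -0.25     0.75]
Cofactors of I−A, C_ij = (−1)^(i+j)·(minor ij) (rows/columns in the sector order above):
  C_11 = (0.90)(0.75) − (-0.45)(-0.25) = 0.5625
  C_12 = −[(-0.30)(0.75) − (-0.45)(-0.25)] = 0.3375
  C_13 = (-0.30)(-0.25) − (0.90)(-0.25) = 0.3000
  C_21 = −[(-0.25)(0.75) − (0.00)(-0.25)] = 0.1875
  C_22 = (0.95)(0.75) − (0.00)(-0.25) = 0.7125
  C_23 = −[(0.95)(-0.25) − (-0.25)(-0.25)] = 0.3000
  C_31 = (-0.25)(-0.45) − (0.00)(0.90) = 0.1125
  C_32 = −[(0.95)(-0.45) − (0.00)(-0.30)] = 0.4275
  C_33 = (0.95)(0.90) − (-0.25)(-0.30) = 0.7800
det(I−A) = Σ_j (I−A)_1j·C_1j = (0.95)(0.5625) + (-0.25)(0.3375) + (0.00)(0.3000) = 0.4500
adj(I−A) = Cᵀ =
  [ 0.5625   0.1875   0.1125]
  [ 0.3375   0.7125   0.4275]
  [ 0.3000   0.3000   0.7800]
(I − A)⁻¹ = adj(I−A) / det(I−A) ≈
  [   1.2500     0.4167     0.2500]
  [   0.7500     1.5833     0.9500]
  [   0.6667     0.6667     1.7333]
First solve x = (I − A)⁻¹ d = adj(I−A)·d / det(I−A); in particular x_1 = (0.5625·300 + 0.1875·170 + 0.1125·340) / 0.4500 = 238.875 / 0.4500 ≈ 530.8333.
Intermediate flow from 3 to 1: z_31 = a_31 · x_1 = 0.25 × 238.875 / 0.4500 = 59.71875 / 0.4500 ≈ 132.71.

z_31 = 132.71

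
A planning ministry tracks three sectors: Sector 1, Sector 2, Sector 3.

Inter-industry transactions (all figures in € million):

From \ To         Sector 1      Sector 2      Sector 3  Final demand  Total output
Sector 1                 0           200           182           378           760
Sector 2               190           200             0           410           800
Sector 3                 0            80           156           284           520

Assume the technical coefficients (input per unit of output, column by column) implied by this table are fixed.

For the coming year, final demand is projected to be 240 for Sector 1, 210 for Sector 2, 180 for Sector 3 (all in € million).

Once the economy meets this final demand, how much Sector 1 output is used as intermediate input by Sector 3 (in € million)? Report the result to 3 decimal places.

Technical coefficients a_ij = z_ij / X_j:
  a_11 = 0/760 = 0.00, a_21 = 190/760 = 0.25, a_31 = 0/760 = 0.00
  a_12 = 200/800 = 0.25, a_22 = 200/800 = 0.25, a_32 = 80/800 = 0.10
  a_13 = 182/520 = 0.35, a_23 = 0/520 = 0.00, a_33 = 156/520 = 0.30
I − A =
  [   1.00    -0.25    -0.35]
  [  -0.25     0.75     0.00]
  [   0.00    -0.10     0.70]
Cofactors of I−A, C_ij = (−1)^(i+j)·(minor ij) (rows/columns in the sector order above):
  C_11 = (0.75)(0.70) − (0.00)(-0.10) = 0.5250
  C_12 = −[(-0.25)(0.70) − (0.00)(0.00)] = 0.1750
  C_13 = (-0.25)(-0.10) − (0.75)(0.00) = 0.0250
  C_21 = −[(-0.25)(0.70) − (-0.35)(-0.10)] = 0.2100
  C_22 = (1.00)(0.70) − (-0.35)(0.00) = 0.7000
  C_23 = −[(1.00)(-0.10) − (-0.25)(0.00)] = 0.1000
  C_31 = (-0.25)(0.00) − (-0.35)(0.75) = 0.2625
  C_32 = −[(1.00)(0.00) − (-0.35)(-0.25)] = 0.0875
  C_33 = (1.00)(0.75) − (-0.25)(-0.25) = 0.6875
det(I−A) = Σ_j (I−A)_1j·C_1j = (1.00)(0.5250) + (-0.25)(0.1750) + (-0.35)(0.0250) = 0.4725
adj(I−A) = Cᵀ =
  [ 0.5250   0.2100   0.2625]
  [ 0.1750   0.7000   0.0875]
  [ 0.0250   0.1000   0.6875]
(I − A)⁻¹ = adj(I−A) / det(I−A) ≈
  [   1.1111     0.4444     0.5556]
  [   0.3704     1.4815     0.1852]
  [   0.0529     0.2116     1.4550]
First solve x = (I − A)⁻¹ d = adj(I−A)·d / det(I−A); in particular x_3 = (0.0250·240 + 0.1000·210 + 0.6875·180) / 0.4725 = 150.75 / 0.4725 ≈ 319.04762.
Intermediate flow from 1 to 3: z_13 = a_13 · x_3 = 0.35 × 150.75 / 0.4725 = 52.7625 / 0.4725 ≈ 111.667.

z_13 = 111.667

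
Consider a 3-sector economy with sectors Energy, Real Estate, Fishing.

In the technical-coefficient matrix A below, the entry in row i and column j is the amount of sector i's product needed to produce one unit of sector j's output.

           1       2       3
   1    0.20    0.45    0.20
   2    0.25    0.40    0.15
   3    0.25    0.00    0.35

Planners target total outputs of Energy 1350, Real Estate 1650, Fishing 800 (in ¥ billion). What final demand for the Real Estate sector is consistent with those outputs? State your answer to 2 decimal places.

I − A =
  [   0.80    -0.45    -0.20]
  [  -0.25     0.60    -0.15]
  [  -0.25     0.00     0.65]
d = (I − A) x:
  d_1 = (+0.80)·1350 + (-0.45)·1650 + (-0.20)·800 = 177.50
  d_2 = (-0.25)·1350 + (+0.60)·1650 + (-0.15)·800 = 532.50
  d_3 = (-0.25)·1350 + (+0.00)·1650 + (+0.65)·800 = 182.50

d_2 = 532.50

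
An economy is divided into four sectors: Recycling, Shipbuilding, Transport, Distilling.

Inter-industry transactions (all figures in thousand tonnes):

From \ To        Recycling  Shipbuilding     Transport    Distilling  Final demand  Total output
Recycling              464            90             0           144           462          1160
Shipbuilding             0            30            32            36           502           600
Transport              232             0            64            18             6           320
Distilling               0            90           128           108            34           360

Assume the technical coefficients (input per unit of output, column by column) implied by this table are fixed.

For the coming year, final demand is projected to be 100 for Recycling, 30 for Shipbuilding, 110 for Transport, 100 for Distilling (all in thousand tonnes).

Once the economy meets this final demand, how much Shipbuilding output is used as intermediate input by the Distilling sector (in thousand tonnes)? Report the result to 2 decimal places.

z_SD = 30.84

Technical coefficients a_ij = z_ij / X_j:
  a_RR = 464/1160 = 0.40, a_SR = 0/1160 = 0.00, a_TR = 232/1160 = 0.20, a_DR = 0/1160 = 0.00
  a_RS = 90/600 = 0.15, a_SS = 30/600 = 0.05, a_TS = 0/600 = 0.00, a_DS = 90/600 = 0.15
  a_RT = 0/320 = 0.00, a_ST = 32/320 = 0.10, a_TT = 64/320 = 0.20, a_DT = 128/320 = 0.40
  a_RD = 144/360 = 0.40, a_SD = 36/360 = 0.10, a_TD = 18/360 = 0.05, a_DD = 108/360 = 0.30
I − A =
  [   0.60    -0.15     0.00    -0.40]
  [   0.00     0.95    -0.10    -0.10]
  [  -0.20     0.00     0.80    -0.05]
  [   0.00    -0.15    -0.40     0.70]
Compute the cofactors C_ij = (−1)^(i+j)·(3×3 minor ij) of I−A; the adjugate is their transpose:
adj(I−A) = Cᵀ =
  [ 0.50025   0.12900   0.17450   0.31675]
  [ 0.02200   0.29200   0.06600   0.05900]
  [ 0.13000   0.03750   0.39000   0.10750]
  [ 0.07900   0.08400   0.23700   0.45300]
det(I−A) = Σ_j (I−A)_1j·C_1j = (0.60)(0.50025) + (-0.15)(0.02200) + (0.00)(0.13000) + (-0.40)(0.07900) = 0.26525
(I − A)⁻¹ = adj(I−A) / det(I−A) ≈
  [   1.8860     0.4863     0.6579     1.1942]
  [   0.0829     1.1008     0.2488     0.2224]
  [   0.4901     0.1414     1.4703     0.4053]
  [   0.2978     0.3167     0.8935     1.7078]
First solve x = (I − A)⁻¹ d = adj(I−A)·d / det(I−A); in particular x_D = (0.07900·100 + 0.08400·30 + 0.23700·110 + 0.45300·100) / 0.26525 = 81.79 / 0.26525 ≈ 308.3506.
Intermediate flow from S to D: z_SD = a_SD · x_D = 0.10 × 81.79 / 0.26525 = 8.179 / 0.26525 ≈ 30.84.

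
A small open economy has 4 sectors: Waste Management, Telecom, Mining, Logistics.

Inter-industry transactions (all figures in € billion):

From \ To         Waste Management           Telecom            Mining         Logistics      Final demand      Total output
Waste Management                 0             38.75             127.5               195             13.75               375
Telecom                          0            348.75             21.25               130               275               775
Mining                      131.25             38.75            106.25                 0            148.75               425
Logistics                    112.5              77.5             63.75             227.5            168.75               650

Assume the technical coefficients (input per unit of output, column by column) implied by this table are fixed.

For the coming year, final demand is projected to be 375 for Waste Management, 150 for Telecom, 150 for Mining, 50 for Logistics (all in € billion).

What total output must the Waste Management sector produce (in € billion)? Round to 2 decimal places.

Technical coefficients a_ij = z_ij / X_j:
  a_11 = 0/375 = 0.00, a_21 = 0/375 = 0.00, a_31 = 131.25/375 = 0.35, a_41 = 112.5/375 = 0.30
  a_12 = 38.75/775 = 0.05, a_22 = 348.75/775 = 0.45, a_32 = 38.75/775 = 0.05, a_42 = 77.5/775 = 0.10
  a_13 = 127.5/425 = 0.30, a_23 = 21.25/425 = 0.05, a_33 = 106.25/425 = 0.25, a_43 = 63.75/425 = 0.15
  a_14 = 195/650 = 0.30, a_24 = 130/650 = 0.20, a_34 = 0/650 = 0.00, a_44 = 227.5/650 = 0.35
I − A =
  [   1.00    -0.05    -0.30    -0.30]
  [   0.00     0.55    -0.05    -0.20]
  [  -0.35    -0.05     0.75     0.00]
  [  -0.30    -0.10    -0.15     0.65]
Compute the cofactors C_ij = (−1)^(i+j)·(3×3 minor ij) of I−A; the adjugate is their transpose:
adj(I−A) = Cᵀ =
  [ 0.250000   0.058875   0.130625   0.133500]
  [ 0.066875   0.336000   0.076000   0.134250]
  [ 0.121125   0.049875   0.285000   0.071250]
  [ 0.153625   0.090375   0.137750   0.351375]
det(I−A) = Σ_j (I−A)_1j·C_1j = (1.00)(0.250000) + (-0.05)(0.066875) + (-0.30)(0.121125) + (-0.30)(0.153625) = 0.16423125
(I − A)⁻¹ = adj(I−A) / det(I−A) ≈
  [   1.5222     0.3585     0.7954     0.8129]
  [   0.4072     2.0459     0.4628     0.8174]
  [   0.7375     0.3037     1.7354     0.4338]
  [   0.9354     0.5503     0.8388     2.1395]
x = (I − A)⁻¹ d = adj(I−A)·d / det(I−A), with det(I−A) = 0.16423125:
  x_1 = (0.250000·375 + 0.058875·150 + 0.130625·150 + 0.133500·50) / 0.16423125 = 128.85 / 0.16423125 ≈ 784.56
  x_2 = (0.066875·375 + 0.336000·150 + 0.076000·150 + 0.134250·50) / 0.16423125 = 93.590625 / 0.16423125 ≈ 569.87
  x_3 = (0.121125·375 + 0.049875·150 + 0.285000·150 + 0.071250·50) / 0.16423125 = 99.215625 / 0.16423125 ≈ 604.12
  x_4 = (0.153625·375 + 0.090375·150 + 0.137750·150 + 0.351375·50) / 0.16423125 = 109.396875 / 0.16423125 ≈ 666.11

x_1 = 784.56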